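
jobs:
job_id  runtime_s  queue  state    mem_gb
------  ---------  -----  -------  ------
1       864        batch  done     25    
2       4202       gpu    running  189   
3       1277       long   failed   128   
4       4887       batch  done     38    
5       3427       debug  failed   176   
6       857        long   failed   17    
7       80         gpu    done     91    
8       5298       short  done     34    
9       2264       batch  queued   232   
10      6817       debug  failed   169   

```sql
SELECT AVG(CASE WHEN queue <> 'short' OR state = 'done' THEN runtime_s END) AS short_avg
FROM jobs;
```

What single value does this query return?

2997.3

job_id=1: ✓ → 864
job_id=2: ✓ → 4202
job_id=3: ✓ → 1277
job_id=4: ✓ → 4887
job_id=5: ✓ → 3427
job_id=6: ✓ → 857
job_id=7: ✓ → 80
job_id=8: ✓ → 5298
job_id=9: ✓ → 2264
job_id=10: ✓ → 6817
short_avg = (864 + 4202 + 1277 + 4887 + 3427 + 857 + 80 + 5298 + 2264 + 6817) / 10 = 2997.3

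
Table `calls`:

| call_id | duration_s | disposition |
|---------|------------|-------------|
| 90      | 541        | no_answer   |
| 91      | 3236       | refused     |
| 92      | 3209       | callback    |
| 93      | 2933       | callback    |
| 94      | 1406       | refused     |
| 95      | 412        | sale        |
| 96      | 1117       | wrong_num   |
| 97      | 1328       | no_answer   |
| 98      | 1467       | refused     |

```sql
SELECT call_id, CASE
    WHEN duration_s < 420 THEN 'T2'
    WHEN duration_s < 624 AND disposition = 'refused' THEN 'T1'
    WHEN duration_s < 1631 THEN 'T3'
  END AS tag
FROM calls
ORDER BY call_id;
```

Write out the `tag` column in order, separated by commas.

call_id=90: duration_s < 1631 → T3
call_id=91: (no match → NULL) → NULL
call_id=92: (no match → NULL) → NULL
call_id=93: (no match → NULL) → NULL
call_id=94: duration_s < 1631 → T3
call_id=95: duration_s < 420 → T2
call_id=96: duration_s < 1631 → T3
call_id=97: duration_s < 1631 → T3
call_id=98: duration_s < 1631 → T3

T3, NULL, NULL, NULL, T3, T2, T3, T3, T3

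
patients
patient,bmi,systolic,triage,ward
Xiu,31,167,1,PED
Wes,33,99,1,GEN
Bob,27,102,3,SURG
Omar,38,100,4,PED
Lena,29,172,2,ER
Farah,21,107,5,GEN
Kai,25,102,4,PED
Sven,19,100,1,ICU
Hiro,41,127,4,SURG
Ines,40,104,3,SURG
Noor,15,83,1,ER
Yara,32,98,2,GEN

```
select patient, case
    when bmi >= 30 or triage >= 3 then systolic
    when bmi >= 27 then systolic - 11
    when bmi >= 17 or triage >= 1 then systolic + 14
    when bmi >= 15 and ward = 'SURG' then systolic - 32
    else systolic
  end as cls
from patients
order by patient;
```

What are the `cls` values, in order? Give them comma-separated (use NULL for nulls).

102, 107, 127, 104, 102, 161, 97, 100, 114, 99, 167, 98

patient=Bob: bmi >= 30 or triage >= 3 → 102
patient=Farah: bmi >= 30 or triage >= 3 → 107
patient=Hiro: bmi >= 30 or triage >= 3 → 127
patient=Ines: bmi >= 30 or triage >= 3 → 104
patient=Kai: bmi >= 30 or triage >= 3 → 102
patient=Lena: bmi >= 27 → 161
patient=Noor: bmi >= 17 or triage >= 1 → 97
patient=Omar: bmi >= 30 or triage >= 3 → 100
patient=Sven: bmi >= 17 or triage >= 1 → 114
patient=Wes: bmi >= 30 or triage >= 3 → 99
patient=Xiu: bmi >= 30 or triage >= 3 → 167
patient=Yara: bmi >= 30 or triage >= 3 → 98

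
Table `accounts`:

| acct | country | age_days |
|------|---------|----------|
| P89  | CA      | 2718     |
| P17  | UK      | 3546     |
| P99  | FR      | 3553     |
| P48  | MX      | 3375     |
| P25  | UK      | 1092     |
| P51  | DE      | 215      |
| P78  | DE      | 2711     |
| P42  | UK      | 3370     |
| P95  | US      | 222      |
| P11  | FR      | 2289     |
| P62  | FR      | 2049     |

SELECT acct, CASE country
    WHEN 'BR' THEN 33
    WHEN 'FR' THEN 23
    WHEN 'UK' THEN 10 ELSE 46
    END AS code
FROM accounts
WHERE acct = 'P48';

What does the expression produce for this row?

46

acct = P48: country=MX, age_days=3375.
country='BR' → false
country='FR' → false
country='UK' → false
No prior WHEN matched → ELSE → 46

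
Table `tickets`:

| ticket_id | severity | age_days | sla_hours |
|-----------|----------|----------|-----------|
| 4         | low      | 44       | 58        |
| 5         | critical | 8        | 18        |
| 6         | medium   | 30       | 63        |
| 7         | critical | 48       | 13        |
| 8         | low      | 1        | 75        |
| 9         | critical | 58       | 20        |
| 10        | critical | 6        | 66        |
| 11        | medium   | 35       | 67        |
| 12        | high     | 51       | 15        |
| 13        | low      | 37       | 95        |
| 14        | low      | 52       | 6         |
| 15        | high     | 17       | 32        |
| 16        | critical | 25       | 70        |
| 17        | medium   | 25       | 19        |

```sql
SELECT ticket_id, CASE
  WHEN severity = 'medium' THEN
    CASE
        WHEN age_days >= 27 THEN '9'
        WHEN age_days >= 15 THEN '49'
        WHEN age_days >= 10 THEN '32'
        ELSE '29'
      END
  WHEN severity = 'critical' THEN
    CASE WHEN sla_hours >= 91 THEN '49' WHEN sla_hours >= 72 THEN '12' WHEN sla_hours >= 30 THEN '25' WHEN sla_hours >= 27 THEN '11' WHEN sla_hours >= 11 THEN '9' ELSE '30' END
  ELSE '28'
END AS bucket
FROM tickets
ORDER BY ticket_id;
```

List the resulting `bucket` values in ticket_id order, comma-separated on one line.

ticket_id=4: severity='low' → outer ELSE → 28
ticket_id=5: severity='critical' → inner[sla_hours >= 11] → 9
ticket_id=6: severity='medium' → inner[age_days >= 27] → 9
ticket_id=7: severity='critical' → inner[sla_hours >= 11] → 9
ticket_id=8: severity='low' → outer ELSE → 28
ticket_id=9: severity='critical' → inner[sla_hours >= 11] → 9
ticket_id=10: severity='critical' → inner[sla_hours >= 30] → 25
ticket_id=11: severity='medium' → inner[age_days >= 27] → 9
ticket_id=12: severity='high' → outer ELSE → 28
ticket_id=13: severity='low' → outer ELSE → 28
ticket_id=14: severity='low' → outer ELSE → 28
ticket_id=15: severity='high' → outer ELSE → 28
ticket_id=16: severity='critical' → inner[sla_hours >= 30] → 25
ticket_id=17: severity='medium' → inner[age_days >= 15] → 49

28, 9, 9, 9, 28, 9, 25, 9, 28, 28, 28, 28, 25, 49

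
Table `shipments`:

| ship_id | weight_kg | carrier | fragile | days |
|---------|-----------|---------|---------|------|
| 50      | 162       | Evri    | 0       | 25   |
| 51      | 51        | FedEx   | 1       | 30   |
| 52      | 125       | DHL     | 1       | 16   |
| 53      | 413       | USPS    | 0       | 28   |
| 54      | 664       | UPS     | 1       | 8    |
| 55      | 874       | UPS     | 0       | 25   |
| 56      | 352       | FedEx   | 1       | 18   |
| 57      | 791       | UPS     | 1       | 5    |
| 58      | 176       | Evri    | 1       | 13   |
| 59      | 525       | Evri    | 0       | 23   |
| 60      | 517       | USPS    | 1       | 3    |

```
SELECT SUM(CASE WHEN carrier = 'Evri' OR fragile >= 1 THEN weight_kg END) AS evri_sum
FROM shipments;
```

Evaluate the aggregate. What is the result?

ship_id=50: ✓ → 162
ship_id=51: ✓ → 51
ship_id=52: ✓ → 125
ship_id=53: ✗
ship_id=54: ✓ → 664
ship_id=55: ✗
ship_id=56: ✓ → 352
ship_id=57: ✓ → 791
ship_id=58: ✓ → 176
ship_id=59: ✓ → 525
ship_id=60: ✓ → 517
evri_sum = 162 + 51 + 125 + 664 + 352 + 791 + 176 + 525 + 517 = 3363

3363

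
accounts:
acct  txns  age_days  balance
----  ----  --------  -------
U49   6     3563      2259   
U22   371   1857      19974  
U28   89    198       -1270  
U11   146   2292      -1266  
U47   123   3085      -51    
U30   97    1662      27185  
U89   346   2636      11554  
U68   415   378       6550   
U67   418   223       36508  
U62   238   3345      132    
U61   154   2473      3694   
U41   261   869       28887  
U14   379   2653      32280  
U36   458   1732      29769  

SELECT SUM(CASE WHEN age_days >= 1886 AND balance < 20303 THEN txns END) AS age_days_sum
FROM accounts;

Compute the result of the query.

acct=U49: ✓ → 6
acct=U22: ✗
acct=U28: ✗
acct=U11: ✓ → 146
acct=U47: ✓ → 123
acct=U30: ✗
acct=U89: ✓ → 346
acct=U68: ✗
acct=U67: ✗
acct=U62: ✓ → 238
acct=U61: ✓ → 154
acct=U41: ✗
acct=U14: ✗
acct=U36: ✗
age_days_sum = 6 + 146 + 123 + 346 + 238 + 154 = 1013

1013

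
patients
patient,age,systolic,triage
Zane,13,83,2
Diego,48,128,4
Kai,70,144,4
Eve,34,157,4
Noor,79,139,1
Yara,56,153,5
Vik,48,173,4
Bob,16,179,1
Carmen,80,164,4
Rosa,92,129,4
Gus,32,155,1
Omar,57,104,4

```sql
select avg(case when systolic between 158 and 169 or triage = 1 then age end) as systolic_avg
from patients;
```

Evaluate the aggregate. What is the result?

51.75

patient=Zane: ✗
patient=Diego: ✗
patient=Kai: ✗
patient=Eve: ✗
patient=Noor: ✓ → 79
patient=Yara: ✗
patient=Vik: ✗
patient=Bob: ✓ → 16
patient=Carmen: ✓ → 80
patient=Rosa: ✗
patient=Gus: ✓ → 32
patient=Omar: ✗
systolic_avg = (79 + 16 + 80 + 32) / 4 = 51.75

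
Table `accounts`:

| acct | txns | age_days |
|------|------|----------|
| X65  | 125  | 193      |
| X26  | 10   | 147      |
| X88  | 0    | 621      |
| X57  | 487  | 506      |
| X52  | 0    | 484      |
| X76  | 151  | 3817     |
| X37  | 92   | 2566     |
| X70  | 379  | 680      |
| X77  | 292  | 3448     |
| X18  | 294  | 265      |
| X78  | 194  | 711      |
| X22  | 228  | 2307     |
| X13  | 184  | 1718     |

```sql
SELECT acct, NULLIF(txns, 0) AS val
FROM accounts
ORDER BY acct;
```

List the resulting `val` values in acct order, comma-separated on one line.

184, 294, 228, 10, 92, NULL, 487, 125, 379, 151, 292, 194, NULL

acct=X13: txns=184 vs 0: differ → 184
acct=X18: txns=294 vs 0: differ → 294
acct=X22: txns=228 vs 0: differ → 228
acct=X26: txns=10 vs 0: differ → 10
acct=X37: txns=92 vs 0: differ → 92
acct=X52: txns=0 vs 0: equal → NULL
acct=X57: txns=487 vs 0: differ → 487
acct=X65: txns=125 vs 0: differ → 125
acct=X70: txns=379 vs 0: differ → 379
acct=X76: txns=151 vs 0: differ → 151
acct=X77: txns=292 vs 0: differ → 292
acct=X78: txns=194 vs 0: differ → 194
acct=X88: txns=0 vs 0: equal → NULL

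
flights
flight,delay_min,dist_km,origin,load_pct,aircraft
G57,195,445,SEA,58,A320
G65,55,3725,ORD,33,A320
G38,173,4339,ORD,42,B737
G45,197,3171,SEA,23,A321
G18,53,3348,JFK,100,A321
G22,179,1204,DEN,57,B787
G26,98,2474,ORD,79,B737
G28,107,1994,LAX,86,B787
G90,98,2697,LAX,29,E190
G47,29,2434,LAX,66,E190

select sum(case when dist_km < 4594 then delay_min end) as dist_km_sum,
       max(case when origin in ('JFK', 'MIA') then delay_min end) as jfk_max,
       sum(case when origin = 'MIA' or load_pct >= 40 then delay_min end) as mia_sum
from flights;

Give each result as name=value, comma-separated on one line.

dist_km_sum=1184, jfk_max=53, mia_sum=834

[dist_km_sum: dist_km < 4594]
flight=G57: ✓ → 195
flight=G65: ✓ → 55
flight=G38: ✓ → 173
flight=G45: ✓ → 197
flight=G18: ✓ → 53
flight=G22: ✓ → 179
flight=G26: ✓ → 98
flight=G28: ✓ → 107
flight=G90: ✓ → 98
flight=G47: ✓ → 29
dist_km_sum = 195 + 55 + 173 + 197 + 53 + 179 + 98 + 107 + 98 + 29 = 1184
—
[jfk_max: origin in ('JFK', 'MIA')]
flight=G57: ✗
flight=G65: ✗
flight=G38: ✗
flight=G45: ✗
flight=G18: ✓ → 53
flight=G22: ✗
flight=G26: ✗
flight=G28: ✗
flight=G90: ✗
flight=G47: ✗
jfk_max = MAX(53) = 53
—
[mia_sum: origin = 'MIA' or load_pct >= 40]
flight=G57: ✓ → 195
flight=G65: ✗
flight=G38: ✓ → 173
flight=G45: ✗
flight=G18: ✓ → 53
flight=G22: ✓ → 179
flight=G26: ✓ → 98
flight=G28: ✓ → 107
flight=G90: ✗
flight=G47: ✓ → 29
mia_sum = 195 + 173 + 53 + 179 + 98 + 107 + 29 = 834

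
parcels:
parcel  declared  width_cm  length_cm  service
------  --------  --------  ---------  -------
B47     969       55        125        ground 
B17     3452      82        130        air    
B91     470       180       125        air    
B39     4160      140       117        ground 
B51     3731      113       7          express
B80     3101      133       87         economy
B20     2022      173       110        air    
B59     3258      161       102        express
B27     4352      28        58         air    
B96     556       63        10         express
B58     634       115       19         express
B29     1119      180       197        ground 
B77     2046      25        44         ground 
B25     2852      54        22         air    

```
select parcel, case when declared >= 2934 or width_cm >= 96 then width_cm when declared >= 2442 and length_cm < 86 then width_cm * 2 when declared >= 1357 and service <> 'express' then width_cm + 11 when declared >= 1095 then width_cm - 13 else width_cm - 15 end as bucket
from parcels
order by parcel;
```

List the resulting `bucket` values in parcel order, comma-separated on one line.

82, 173, 108, 28, 180, 140, 40, 113, 115, 161, 36, 133, 180, 48

parcel=B17: declared >= 2934 or width_cm >= 96 → 82
parcel=B20: declared >= 2934 or width_cm >= 96 → 173
parcel=B25: declared >= 2442 and length_cm < 86 → 108
parcel=B27: declared >= 2934 or width_cm >= 96 → 28
parcel=B29: declared >= 2934 or width_cm >= 96 → 180
parcel=B39: declared >= 2934 or width_cm >= 96 → 140
parcel=B47: ELSE → 40
parcel=B51: declared >= 2934 or width_cm >= 96 → 113
parcel=B58: declared >= 2934 or width_cm >= 96 → 115
parcel=B59: declared >= 2934 or width_cm >= 96 → 161
parcel=B77: declared >= 1357 and service <> 'express' → 36
parcel=B80: declared >= 2934 or width_cm >= 96 → 133
parcel=B91: declared >= 2934 or width_cm >= 96 → 180
parcel=B96: ELSE → 48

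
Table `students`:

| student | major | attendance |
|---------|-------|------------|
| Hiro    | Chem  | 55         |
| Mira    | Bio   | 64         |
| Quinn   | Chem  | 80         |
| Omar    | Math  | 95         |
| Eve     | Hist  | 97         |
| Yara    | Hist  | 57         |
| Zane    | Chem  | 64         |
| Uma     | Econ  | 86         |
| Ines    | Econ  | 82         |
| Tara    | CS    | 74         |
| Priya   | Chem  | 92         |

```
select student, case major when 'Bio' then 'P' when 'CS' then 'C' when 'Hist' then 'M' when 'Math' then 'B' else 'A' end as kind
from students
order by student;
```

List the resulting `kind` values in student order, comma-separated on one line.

student=Eve: major='Hist' → M
student=Hiro: ELSE → A
student=Ines: ELSE → A
student=Mira: major='Bio' → P
student=Omar: major='Math' → B
student=Priya: ELSE → A
student=Quinn: ELSE → A
student=Tara: major='CS' → C
student=Uma: ELSE → A
student=Yara: major='Hist' → M
student=Zane: ELSE → A

M, A, A, P, B, A, A, C, A, M, A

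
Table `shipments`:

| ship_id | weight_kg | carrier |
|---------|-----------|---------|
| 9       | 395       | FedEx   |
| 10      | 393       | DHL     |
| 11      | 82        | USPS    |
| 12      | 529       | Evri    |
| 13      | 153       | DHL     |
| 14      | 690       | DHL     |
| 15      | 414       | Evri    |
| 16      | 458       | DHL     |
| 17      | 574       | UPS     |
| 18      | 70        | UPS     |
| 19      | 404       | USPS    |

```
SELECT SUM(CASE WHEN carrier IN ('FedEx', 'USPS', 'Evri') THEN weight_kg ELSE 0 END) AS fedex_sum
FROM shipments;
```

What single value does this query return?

1824

ship_id=9: ✓ → 395
ship_id=10: ✗
ship_id=11: ✓ → 82
ship_id=12: ✓ → 529
ship_id=13: ✗
ship_id=14: ✗
ship_id=15: ✓ → 414
ship_id=16: ✗
ship_id=17: ✗
ship_id=18: ✗
ship_id=19: ✓ → 404
fedex_sum = 395 + 82 + 529 + 414 + 404 = 1824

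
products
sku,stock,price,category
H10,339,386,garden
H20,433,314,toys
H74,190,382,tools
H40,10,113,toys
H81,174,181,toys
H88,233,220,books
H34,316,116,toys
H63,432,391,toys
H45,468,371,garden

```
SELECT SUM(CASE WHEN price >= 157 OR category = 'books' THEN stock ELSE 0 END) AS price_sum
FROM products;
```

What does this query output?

2269

sku=H10: ✓ → 339
sku=H20: ✓ → 433
sku=H74: ✓ → 190
sku=H40: ✗
sku=H81: ✓ → 174
sku=H88: ✓ → 233
sku=H34: ✗
sku=H63: ✓ → 432
sku=H45: ✓ → 468
price_sum = 339 + 433 + 190 + 174 + 233 + 432 + 468 = 2269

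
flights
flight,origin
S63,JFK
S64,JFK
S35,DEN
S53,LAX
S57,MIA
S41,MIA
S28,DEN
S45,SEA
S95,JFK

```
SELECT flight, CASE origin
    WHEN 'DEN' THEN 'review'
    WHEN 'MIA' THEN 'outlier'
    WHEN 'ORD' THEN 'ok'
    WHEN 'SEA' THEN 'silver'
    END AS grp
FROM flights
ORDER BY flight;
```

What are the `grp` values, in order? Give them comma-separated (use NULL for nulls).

review, review, outlier, silver, NULL, outlier, NULL, NULL, NULL

flight=S28: origin='DEN' → review
flight=S35: origin='DEN' → review
flight=S41: origin='MIA' → outlier
flight=S45: origin='SEA' → silver
flight=S53: (no match → NULL) → NULL
flight=S57: origin='MIA' → outlier
flight=S63: (no match → NULL) → NULL
flight=S64: (no match → NULL) → NULL
flight=S95: (no match → NULL) → NULL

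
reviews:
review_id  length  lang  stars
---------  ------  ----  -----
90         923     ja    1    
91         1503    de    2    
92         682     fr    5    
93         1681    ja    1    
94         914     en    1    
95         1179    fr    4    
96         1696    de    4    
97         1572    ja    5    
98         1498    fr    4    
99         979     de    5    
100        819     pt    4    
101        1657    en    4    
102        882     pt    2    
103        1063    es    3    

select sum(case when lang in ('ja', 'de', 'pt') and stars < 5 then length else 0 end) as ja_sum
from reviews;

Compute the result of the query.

review_id=90: ✓ → 923
review_id=91: ✓ → 1503
review_id=92: ✗
review_id=93: ✓ → 1681
review_id=94: ✗
review_id=95: ✗
review_id=96: ✓ → 1696
review_id=97: ✗
review_id=98: ✗
review_id=99: ✗
review_id=100: ✓ → 819
review_id=101: ✗
review_id=102: ✓ → 882
review_id=103: ✗
ja_sum = 923 + 1503 + 1681 + 1696 + 819 + 882 = 7504

7504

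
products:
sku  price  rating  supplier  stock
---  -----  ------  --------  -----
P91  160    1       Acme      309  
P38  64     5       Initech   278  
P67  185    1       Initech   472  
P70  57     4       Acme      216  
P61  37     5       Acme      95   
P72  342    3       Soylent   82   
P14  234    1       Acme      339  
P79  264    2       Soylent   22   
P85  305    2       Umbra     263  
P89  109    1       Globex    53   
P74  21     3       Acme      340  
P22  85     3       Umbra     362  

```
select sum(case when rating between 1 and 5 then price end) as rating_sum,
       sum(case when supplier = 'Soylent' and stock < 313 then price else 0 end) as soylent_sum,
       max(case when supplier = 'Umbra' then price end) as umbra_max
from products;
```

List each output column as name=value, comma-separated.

rating_sum=1863, soylent_sum=606, umbra_max=305

[rating_sum: rating between 1 and 5]
sku=P91: ✓ → 160
sku=P38: ✓ → 64
sku=P67: ✓ → 185
sku=P70: ✓ → 57
sku=P61: ✓ → 37
sku=P72: ✓ → 342
sku=P14: ✓ → 234
sku=P79: ✓ → 264
sku=P85: ✓ → 305
sku=P89: ✓ → 109
sku=P74: ✓ → 21
sku=P22: ✓ → 85
rating_sum = 160 + 64 + 185 + 57 + 37 + 342 + 234 + 264 + 305 + 109 + 21 + 85 = 1863
—
[soylent_sum: supplier = 'Soylent' and stock < 313]
sku=P91: ✗
sku=P38: ✗
sku=P67: ✗
sku=P70: ✗
sku=P61: ✗
sku=P72: ✓ → 342
sku=P14: ✗
sku=P79: ✓ → 264
sku=P85: ✗
sku=P89: ✗
sku=P74: ✗
sku=P22: ✗
soylent_sum = 342 + 264 = 606
—
[umbra_max: supplier = 'Umbra']
sku=P91: ✗
sku=P38: ✗
sku=P67: ✗
sku=P70: ✗
sku=P61: ✗
sku=P72: ✗
sku=P14: ✗
sku=P79: ✗
sku=P85: ✓ → 305
sku=P89: ✗
sku=P74: ✗
sku=P22: ✓ → 85
umbra_max = MAX(305, 85) = 305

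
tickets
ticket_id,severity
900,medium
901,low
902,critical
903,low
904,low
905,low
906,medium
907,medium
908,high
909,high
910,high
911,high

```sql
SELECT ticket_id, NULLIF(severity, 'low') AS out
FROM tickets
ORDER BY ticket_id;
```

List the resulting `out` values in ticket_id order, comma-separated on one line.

medium, NULL, critical, NULL, NULL, NULL, medium, medium, high, high, high, high

ticket_id=900: severity=medium vs low: differ → medium
ticket_id=901: severity=low vs low: equal → NULL
ticket_id=902: severity=critical vs low: differ → critical
ticket_id=903: severity=low vs low: equal → NULL
ticket_id=904: severity=low vs low: equal → NULL
ticket_id=905: severity=low vs low: equal → NULL
ticket_id=906: severity=medium vs low: differ → medium
ticket_id=907: severity=medium vs low: differ → medium
ticket_id=908: severity=high vs low: differ → high
ticket_id=909: severity=high vs low: differ → high
ticket_id=910: severity=high vs low: differ → high
ticket_id=911: severity=high vs low: differ → high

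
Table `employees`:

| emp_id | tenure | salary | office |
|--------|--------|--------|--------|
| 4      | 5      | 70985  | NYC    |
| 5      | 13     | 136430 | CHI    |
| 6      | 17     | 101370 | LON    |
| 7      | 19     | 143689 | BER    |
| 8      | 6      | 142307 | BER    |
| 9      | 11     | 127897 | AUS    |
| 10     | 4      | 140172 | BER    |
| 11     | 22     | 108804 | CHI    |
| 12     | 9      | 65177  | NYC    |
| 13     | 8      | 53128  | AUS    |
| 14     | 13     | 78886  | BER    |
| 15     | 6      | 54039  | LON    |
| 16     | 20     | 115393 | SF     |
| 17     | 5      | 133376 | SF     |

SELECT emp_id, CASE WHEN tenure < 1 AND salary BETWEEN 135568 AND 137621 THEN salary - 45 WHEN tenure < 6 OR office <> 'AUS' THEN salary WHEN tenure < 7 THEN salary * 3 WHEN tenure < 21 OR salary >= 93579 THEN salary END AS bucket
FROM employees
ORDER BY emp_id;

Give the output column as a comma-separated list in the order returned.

70985, 136430, 101370, 143689, 142307, 127897, 140172, 108804, 65177, 53128, 78886, 54039, 115393, 133376

emp_id=4: tenure < 6 OR office <> 'AUS' → 70985
emp_id=5: tenure < 6 OR office <> 'AUS' → 136430
emp_id=6: tenure < 6 OR office <> 'AUS' → 101370
emp_id=7: tenure < 6 OR office <> 'AUS' → 143689
emp_id=8: tenure < 6 OR office <> 'AUS' → 142307
emp_id=9: tenure < 21 OR salary >= 93579 → 127897
emp_id=10: tenure < 6 OR office <> 'AUS' → 140172
emp_id=11: tenure < 6 OR office <> 'AUS' → 108804
emp_id=12: tenure < 6 OR office <> 'AUS' → 65177
emp_id=13: tenure < 21 OR salary >= 93579 → 53128
emp_id=14: tenure < 6 OR office <> 'AUS' → 78886
emp_id=15: tenure < 6 OR office <> 'AUS' → 54039
emp_id=16: tenure < 6 OR office <> 'AUS' → 115393
emp_id=17: tenure < 6 OR office <> 'AUS' → 133376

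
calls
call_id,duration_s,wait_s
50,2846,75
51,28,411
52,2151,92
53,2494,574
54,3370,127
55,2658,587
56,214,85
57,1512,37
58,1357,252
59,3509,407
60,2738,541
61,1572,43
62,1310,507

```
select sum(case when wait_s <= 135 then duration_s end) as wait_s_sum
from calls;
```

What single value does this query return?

11665

call_id=50: ✓ → 2846
call_id=51: ✗
call_id=52: ✓ → 2151
call_id=53: ✗
call_id=54: ✓ → 3370
call_id=55: ✗
call_id=56: ✓ → 214
call_id=57: ✓ → 1512
call_id=58: ✗
call_id=59: ✗
call_id=60: ✗
call_id=61: ✓ → 1572
call_id=62: ✗
wait_s_sum = 2846 + 2151 + 3370 + 214 + 1512 + 1572 = 11665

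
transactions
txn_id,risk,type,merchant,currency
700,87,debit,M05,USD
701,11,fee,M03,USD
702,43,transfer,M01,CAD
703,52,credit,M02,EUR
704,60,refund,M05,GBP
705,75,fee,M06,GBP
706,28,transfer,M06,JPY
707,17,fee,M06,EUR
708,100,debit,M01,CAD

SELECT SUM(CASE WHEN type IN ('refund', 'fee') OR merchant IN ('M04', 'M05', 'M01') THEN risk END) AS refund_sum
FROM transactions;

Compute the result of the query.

393

txn_id=700: ✓ → 87
txn_id=701: ✓ → 11
txn_id=702: ✓ → 43
txn_id=703: ✗
txn_id=704: ✓ → 60
txn_id=705: ✓ → 75
txn_id=706: ✗
txn_id=707: ✓ → 17
txn_id=708: ✓ → 100
refund_sum = 87 + 11 + 43 + 60 + 75 + 17 + 100 = 393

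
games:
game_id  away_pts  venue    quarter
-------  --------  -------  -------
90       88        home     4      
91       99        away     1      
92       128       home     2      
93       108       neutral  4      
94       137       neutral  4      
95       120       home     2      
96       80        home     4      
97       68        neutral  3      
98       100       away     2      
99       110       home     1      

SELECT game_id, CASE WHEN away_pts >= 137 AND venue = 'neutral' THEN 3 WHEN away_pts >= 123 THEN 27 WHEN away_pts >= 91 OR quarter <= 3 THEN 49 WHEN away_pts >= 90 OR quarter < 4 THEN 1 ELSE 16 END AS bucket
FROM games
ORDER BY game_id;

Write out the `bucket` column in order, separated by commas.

16, 49, 27, 49, 3, 49, 16, 49, 49, 49

game_id=90: ELSE → 16
game_id=91: away_pts >= 91 OR quarter <= 3 → 49
game_id=92: away_pts >= 123 → 27
game_id=93: away_pts >= 91 OR quarter <= 3 → 49
game_id=94: away_pts >= 137 AND venue = 'neutral' → 3
game_id=95: away_pts >= 91 OR quarter <= 3 → 49
game_id=96: ELSE → 16
game_id=97: away_pts >= 91 OR quarter <= 3 → 49
game_id=98: away_pts >= 91 OR quarter <= 3 → 49
game_id=99: away_pts >= 91 OR quarter <= 3 → 49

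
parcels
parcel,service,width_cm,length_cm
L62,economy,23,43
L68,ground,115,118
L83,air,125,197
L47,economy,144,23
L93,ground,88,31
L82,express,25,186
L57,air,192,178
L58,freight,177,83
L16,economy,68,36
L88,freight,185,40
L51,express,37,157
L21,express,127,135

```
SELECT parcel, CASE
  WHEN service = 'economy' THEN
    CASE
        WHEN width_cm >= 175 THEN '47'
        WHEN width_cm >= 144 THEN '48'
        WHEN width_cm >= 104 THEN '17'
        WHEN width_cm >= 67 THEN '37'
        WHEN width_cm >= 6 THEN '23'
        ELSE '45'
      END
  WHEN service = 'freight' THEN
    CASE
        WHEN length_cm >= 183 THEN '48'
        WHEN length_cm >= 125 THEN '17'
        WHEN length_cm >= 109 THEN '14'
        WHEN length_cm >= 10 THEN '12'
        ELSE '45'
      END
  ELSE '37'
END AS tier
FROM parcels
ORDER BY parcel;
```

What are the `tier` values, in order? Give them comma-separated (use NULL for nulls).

37, 37, 48, 37, 37, 12, 23, 37, 37, 37, 12, 37

parcel=L16: service='economy' → inner[width_cm >= 67] → 37
parcel=L21: service='express' → outer ELSE → 37
parcel=L47: service='economy' → inner[width_cm >= 144] → 48
parcel=L51: service='express' → outer ELSE → 37
parcel=L57: service='air' → outer ELSE → 37
parcel=L58: service='freight' → inner[length_cm >= 10] → 12
parcel=L62: service='economy' → inner[width_cm >= 6] → 23
parcel=L68: service='ground' → outer ELSE → 37
parcel=L82: service='express' → outer ELSE → 37
parcel=L83: service='air' → outer ELSE → 37
parcel=L88: service='freight' → inner[length_cm >= 10] → 12
parcel=L93: service='ground' → outer ELSE → 37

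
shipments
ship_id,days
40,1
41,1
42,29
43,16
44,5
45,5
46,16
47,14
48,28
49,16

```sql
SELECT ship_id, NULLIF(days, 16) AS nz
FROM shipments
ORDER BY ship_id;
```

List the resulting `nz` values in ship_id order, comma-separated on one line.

ship_id=40: days=1 vs 16: differ → 1
ship_id=41: days=1 vs 16: differ → 1
ship_id=42: days=29 vs 16: differ → 29
ship_id=43: days=16 vs 16: equal → NULL
ship_id=44: days=5 vs 16: differ → 5
ship_id=45: days=5 vs 16: differ → 5
ship_id=46: days=16 vs 16: equal → NULL
ship_id=47: days=14 vs 16: differ → 14
ship_id=48: days=28 vs 16: differ → 28
ship_id=49: days=16 vs 16: equal → NULL

1, 1, 29, NULL, 5, 5, NULL, 14, 28, NULL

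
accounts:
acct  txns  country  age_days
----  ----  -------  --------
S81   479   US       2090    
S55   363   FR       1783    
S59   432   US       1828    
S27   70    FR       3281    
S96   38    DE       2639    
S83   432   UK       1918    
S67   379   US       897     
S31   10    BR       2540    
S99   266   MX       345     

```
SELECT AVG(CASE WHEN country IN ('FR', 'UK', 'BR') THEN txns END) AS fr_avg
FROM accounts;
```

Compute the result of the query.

218.75

acct=S81: ✗
acct=S55: ✓ → 363
acct=S59: ✗
acct=S27: ✓ → 70
acct=S96: ✗
acct=S83: ✓ → 432
acct=S67: ✗
acct=S31: ✓ → 10
acct=S99: ✗
fr_avg = (363 + 70 + 432 + 10) / 4 = 218.75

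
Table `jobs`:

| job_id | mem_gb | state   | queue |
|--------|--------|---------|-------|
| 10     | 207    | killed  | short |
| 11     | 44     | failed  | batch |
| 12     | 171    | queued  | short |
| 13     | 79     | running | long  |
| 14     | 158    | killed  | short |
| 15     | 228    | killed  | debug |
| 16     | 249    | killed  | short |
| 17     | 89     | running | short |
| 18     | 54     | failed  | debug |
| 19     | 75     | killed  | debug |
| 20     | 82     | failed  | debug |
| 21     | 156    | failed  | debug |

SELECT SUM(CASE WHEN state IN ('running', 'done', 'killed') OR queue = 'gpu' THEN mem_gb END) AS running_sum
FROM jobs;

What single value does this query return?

job_id=10: ✓ → 207
job_id=11: ✗
job_id=12: ✗
job_id=13: ✓ → 79
job_id=14: ✓ → 158
job_id=15: ✓ → 228
job_id=16: ✓ → 249
job_id=17: ✓ → 89
job_id=18: ✗
job_id=19: ✓ → 75
job_id=20: ✗
job_id=21: ✗
running_sum = 207 + 79 + 158 + 228 + 249 + 89 + 75 = 1085

1085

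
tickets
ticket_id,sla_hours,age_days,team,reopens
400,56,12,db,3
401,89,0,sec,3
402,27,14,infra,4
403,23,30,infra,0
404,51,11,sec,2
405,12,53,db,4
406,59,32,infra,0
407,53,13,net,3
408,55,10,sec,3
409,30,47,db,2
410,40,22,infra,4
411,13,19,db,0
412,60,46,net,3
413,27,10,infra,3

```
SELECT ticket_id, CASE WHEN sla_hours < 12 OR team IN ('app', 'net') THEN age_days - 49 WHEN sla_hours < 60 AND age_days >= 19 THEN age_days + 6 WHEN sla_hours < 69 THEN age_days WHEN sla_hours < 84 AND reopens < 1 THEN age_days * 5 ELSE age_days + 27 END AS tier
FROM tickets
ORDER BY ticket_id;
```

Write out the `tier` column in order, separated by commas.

ticket_id=400: sla_hours < 69 → 12
ticket_id=401: ELSE → 27
ticket_id=402: sla_hours < 69 → 14
ticket_id=403: sla_hours < 60 AND age_days >= 19 → 36
ticket_id=404: sla_hours < 69 → 11
ticket_id=405: sla_hours < 60 AND age_days >= 19 → 59
ticket_id=406: sla_hours < 60 AND age_days >= 19 → 38
ticket_id=407: sla_hours < 12 OR team IN ('app', 'net') → -36
ticket_id=408: sla_hours < 69 → 10
ticket_id=409: sla_hours < 60 AND age_days >= 19 → 53
ticket_id=410: sla_hours < 60 AND age_days >= 19 → 28
ticket_id=411: sla_hours < 60 AND age_days >= 19 → 25
ticket_id=412: sla_hours < 12 OR team IN ('app', 'net') → -3
ticket_id=413: sla_hours < 69 → 10

12, 27, 14, 36, 11, 59, 38, -36, 10, 53, 28, 25, -3, 10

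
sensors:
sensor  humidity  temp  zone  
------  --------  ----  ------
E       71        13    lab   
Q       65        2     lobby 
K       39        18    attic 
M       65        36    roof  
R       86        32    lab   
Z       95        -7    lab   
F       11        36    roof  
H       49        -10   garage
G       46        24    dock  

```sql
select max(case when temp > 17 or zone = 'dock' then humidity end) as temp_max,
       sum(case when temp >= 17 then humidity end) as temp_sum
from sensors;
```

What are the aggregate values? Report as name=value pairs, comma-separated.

temp_max=86, temp_sum=247

[temp_max: temp > 17 or zone = 'dock']
sensor=E: ✗
sensor=Q: ✗
sensor=K: ✓ → 39
sensor=M: ✓ → 65
sensor=R: ✓ → 86
sensor=Z: ✗
sensor=F: ✓ → 11
sensor=H: ✗
sensor=G: ✓ → 46
temp_max = MAX(39, 65, 86, 11, 46) = 86
—
[temp_sum: temp >= 17]
sensor=E: ✗
sensor=Q: ✗
sensor=K: ✓ → 39
sensor=M: ✓ → 65
sensor=R: ✓ → 86
sensor=Z: ✗
sensor=F: ✓ → 11
sensor=H: ✗
sensor=G: ✓ → 46
temp_sum = 39 + 65 + 86 + 11 + 46 = 247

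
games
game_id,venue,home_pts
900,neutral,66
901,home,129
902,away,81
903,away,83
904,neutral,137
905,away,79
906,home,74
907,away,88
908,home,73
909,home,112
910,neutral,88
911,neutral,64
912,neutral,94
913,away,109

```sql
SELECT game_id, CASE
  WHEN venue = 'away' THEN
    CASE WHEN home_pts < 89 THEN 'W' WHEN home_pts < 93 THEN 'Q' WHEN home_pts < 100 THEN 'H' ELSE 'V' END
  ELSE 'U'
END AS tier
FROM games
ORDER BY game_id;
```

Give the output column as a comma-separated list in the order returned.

game_id=900: venue='neutral' → outer ELSE → U
game_id=901: venue='home' → outer ELSE → U
game_id=902: venue='away' → inner[home_pts < 89] → W
game_id=903: venue='away' → inner[home_pts < 89] → W
game_id=904: venue='neutral' → outer ELSE → U
game_id=905: venue='away' → inner[home_pts < 89] → W
game_id=906: venue='home' → outer ELSE → U
game_id=907: venue='away' → inner[home_pts < 89] → W
game_id=908: venue='home' → outer ELSE → U
game_id=909: venue='home' → outer ELSE → U
game_id=910: venue='neutral' → outer ELSE → U
game_id=911: venue='neutral' → outer ELSE → U
game_id=912: venue='neutral' → outer ELSE → U
game_id=913: venue='away' → inner[ELSE] → V

U, U, W, W, U, W, U, W, U, U, U, U, U, V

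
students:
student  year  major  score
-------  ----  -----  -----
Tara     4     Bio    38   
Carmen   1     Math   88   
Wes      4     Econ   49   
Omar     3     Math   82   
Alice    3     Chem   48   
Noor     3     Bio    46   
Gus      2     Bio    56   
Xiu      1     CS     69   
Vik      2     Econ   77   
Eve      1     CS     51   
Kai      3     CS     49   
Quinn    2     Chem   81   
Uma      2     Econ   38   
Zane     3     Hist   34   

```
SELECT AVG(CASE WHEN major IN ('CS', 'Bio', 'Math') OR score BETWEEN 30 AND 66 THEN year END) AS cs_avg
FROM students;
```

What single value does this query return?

student=Tara: ✓ → 4
student=Carmen: ✓ → 1
student=Wes: ✓ → 4
student=Omar: ✓ → 3
student=Alice: ✓ → 3
student=Noor: ✓ → 3
student=Gus: ✓ → 2
student=Xiu: ✓ → 1
student=Vik: ✗
student=Eve: ✓ → 1
student=Kai: ✓ → 3
student=Quinn: ✗
student=Uma: ✓ → 2
student=Zane: ✓ → 3
cs_avg = (4 + 1 + 4 + 3 + 3 + 3 + 2 + 1 + 1 + 3 + 2 + 3) / 12 = 2.5

2.5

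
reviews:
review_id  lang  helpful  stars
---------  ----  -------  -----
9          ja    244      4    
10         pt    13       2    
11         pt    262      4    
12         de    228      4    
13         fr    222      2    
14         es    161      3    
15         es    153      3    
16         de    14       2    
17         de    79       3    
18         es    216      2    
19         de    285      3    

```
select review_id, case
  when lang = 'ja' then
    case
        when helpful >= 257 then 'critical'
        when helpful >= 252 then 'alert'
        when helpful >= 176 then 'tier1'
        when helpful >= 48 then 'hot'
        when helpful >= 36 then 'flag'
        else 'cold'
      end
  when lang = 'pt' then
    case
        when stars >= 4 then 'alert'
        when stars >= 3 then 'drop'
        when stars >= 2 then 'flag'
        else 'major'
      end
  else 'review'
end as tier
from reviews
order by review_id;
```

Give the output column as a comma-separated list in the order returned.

review_id=9: lang='ja' → inner[helpful >= 176] → tier1
review_id=10: lang='pt' → inner[stars >= 2] → flag
review_id=11: lang='pt' → inner[stars >= 4] → alert
review_id=12: lang='de' → outer ELSE → review
review_id=13: lang='fr' → outer ELSE → review
review_id=14: lang='es' → outer ELSE → review
review_id=15: lang='es' → outer ELSE → review
review_id=16: lang='de' → outer ELSE → review
review_id=17: lang='de' → outer ELSE → review
review_id=18: lang='es' → outer ELSE → review
review_id=19: lang='de' → outer ELSE → review

tier1, flag, alert, review, review, review, review, review, review, review, review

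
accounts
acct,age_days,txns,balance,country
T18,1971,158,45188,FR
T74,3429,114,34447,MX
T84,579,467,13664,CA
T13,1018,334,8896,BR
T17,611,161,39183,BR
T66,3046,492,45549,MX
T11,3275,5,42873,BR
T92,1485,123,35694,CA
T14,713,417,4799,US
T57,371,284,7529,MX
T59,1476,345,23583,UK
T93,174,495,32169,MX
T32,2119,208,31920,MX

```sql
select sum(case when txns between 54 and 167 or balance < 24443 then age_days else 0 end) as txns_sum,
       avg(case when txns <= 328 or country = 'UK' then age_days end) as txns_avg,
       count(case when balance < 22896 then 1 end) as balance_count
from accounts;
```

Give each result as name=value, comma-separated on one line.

[txns_sum: txns between 54 and 167 or balance < 24443]
acct=T18: ✓ → 1971
acct=T74: ✓ → 3429
acct=T84: ✓ → 579
acct=T13: ✓ → 1018
acct=T17: ✓ → 611
acct=T66: ✗
acct=T11: ✗
acct=T92: ✓ → 1485
acct=T14: ✓ → 713
acct=T57: ✓ → 371
acct=T59: ✓ → 1476
acct=T93: ✗
acct=T32: ✗
txns_sum = 1971 + 3429 + 579 + 1018 + 611 + 1485 + 713 + 371 + 1476 = 11653
—
[txns_avg: txns <= 328 or country = 'UK']
acct=T18: ✓ → 1971
acct=T74: ✓ → 3429
acct=T84: ✗
acct=T13: ✗
acct=T17: ✓ → 611
acct=T66: ✗
acct=T11: ✓ → 3275
acct=T92: ✓ → 1485
acct=T14: ✗
acct=T57: ✓ → 371
acct=T59: ✓ → 1476
acct=T93: ✗
acct=T32: ✓ → 2119
txns_avg = (1971 + 3429 + 611 + 3275 + 1485 + 371 + 1476 + 2119) / 8 = 1842.125
—
[balance_count: balance < 22896]
acct=T18: ✗
acct=T74: ✗
acct=T84: ✓ → 1
acct=T13: ✓ → 1
acct=T17: ✗
acct=T66: ✗
acct=T11: ✗
acct=T92: ✗
acct=T14: ✓ → 1
acct=T57: ✓ → 1
acct=T59: ✗
acct=T93: ✗
acct=T32: ✗
balance_count = COUNT(1, 1, 1, 1) = 4

txns_sum=11653, txns_avg=1842.125, balance_count=4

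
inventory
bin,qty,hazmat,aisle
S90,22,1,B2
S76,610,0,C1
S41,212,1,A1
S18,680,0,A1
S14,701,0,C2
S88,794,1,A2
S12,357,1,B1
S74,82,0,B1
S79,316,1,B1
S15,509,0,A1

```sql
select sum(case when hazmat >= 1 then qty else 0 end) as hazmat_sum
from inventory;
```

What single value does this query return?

bin=S90: ✓ → 22
bin=S76: ✗
bin=S41: ✓ → 212
bin=S18: ✗
bin=S14: ✗
bin=S88: ✓ → 794
bin=S12: ✓ → 357
bin=S74: ✗
bin=S79: ✓ → 316
bin=S15: ✗
hazmat_sum = 22 + 212 + 794 + 357 + 316 = 1701

1701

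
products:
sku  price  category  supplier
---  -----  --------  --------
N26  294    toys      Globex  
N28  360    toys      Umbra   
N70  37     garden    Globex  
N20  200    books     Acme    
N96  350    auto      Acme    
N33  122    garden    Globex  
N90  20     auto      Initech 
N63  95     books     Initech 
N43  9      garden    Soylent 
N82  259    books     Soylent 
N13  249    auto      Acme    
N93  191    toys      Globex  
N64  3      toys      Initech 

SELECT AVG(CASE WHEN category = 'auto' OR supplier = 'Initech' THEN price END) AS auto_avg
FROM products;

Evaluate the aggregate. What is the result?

143.4

sku=N26: ✗
sku=N28: ✗
sku=N70: ✗
sku=N20: ✗
sku=N96: ✓ → 350
sku=N33: ✗
sku=N90: ✓ → 20
sku=N63: ✓ → 95
sku=N43: ✗
sku=N82: ✗
sku=N13: ✓ → 249
sku=N93: ✗
sku=N64: ✓ → 3
auto_avg = (350 + 20 + 95 + 249 + 3) / 5 = 143.4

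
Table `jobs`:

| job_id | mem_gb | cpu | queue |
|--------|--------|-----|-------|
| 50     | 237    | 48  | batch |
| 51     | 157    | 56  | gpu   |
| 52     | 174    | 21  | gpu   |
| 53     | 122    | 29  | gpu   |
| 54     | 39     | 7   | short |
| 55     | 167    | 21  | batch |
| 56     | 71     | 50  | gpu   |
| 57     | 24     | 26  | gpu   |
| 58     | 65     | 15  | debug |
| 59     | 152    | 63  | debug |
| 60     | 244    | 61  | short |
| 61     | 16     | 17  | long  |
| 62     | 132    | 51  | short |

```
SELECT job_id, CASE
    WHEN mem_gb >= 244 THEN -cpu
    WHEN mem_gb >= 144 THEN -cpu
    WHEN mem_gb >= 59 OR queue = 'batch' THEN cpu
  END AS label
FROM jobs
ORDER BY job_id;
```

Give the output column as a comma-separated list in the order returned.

job_id=50: mem_gb >= 144 → -48
job_id=51: mem_gb >= 144 → -56
job_id=52: mem_gb >= 144 → -21
job_id=53: mem_gb >= 59 OR queue = 'batch' → 29
job_id=54: (no match → NULL) → NULL
job_id=55: mem_gb >= 144 → -21
job_id=56: mem_gb >= 59 OR queue = 'batch' → 50
job_id=57: (no match → NULL) → NULL
job_id=58: mem_gb >= 59 OR queue = 'batch' → 15
job_id=59: mem_gb >= 144 → -63
job_id=60: mem_gb >= 244 → -61
job_id=61: (no match → NULL) → NULL
job_id=62: mem_gb >= 59 OR queue = 'batch' → 51

-48, -56, -21, 29, NULL, -21, 50, NULL, 15, -63, -61, NULL, 51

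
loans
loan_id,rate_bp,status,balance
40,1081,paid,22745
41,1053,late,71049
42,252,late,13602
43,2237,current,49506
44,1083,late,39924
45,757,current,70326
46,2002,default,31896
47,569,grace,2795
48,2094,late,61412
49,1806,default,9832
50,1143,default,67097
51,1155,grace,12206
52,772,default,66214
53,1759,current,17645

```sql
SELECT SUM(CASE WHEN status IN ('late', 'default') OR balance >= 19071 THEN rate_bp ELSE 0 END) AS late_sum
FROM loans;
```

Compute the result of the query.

loan_id=40: ✓ → 1081
loan_id=41: ✓ → 1053
loan_id=42: ✓ → 252
loan_id=43: ✓ → 2237
loan_id=44: ✓ → 1083
loan_id=45: ✓ → 757
loan_id=46: ✓ → 2002
loan_id=47: ✗
loan_id=48: ✓ → 2094
loan_id=49: ✓ → 1806
loan_id=50: ✓ → 1143
loan_id=51: ✗
loan_id=52: ✓ → 772
loan_id=53: ✗
late_sum = 1081 + 1053 + 252 + 2237 + 1083 + 757 + 2002 + 2094 + 1806 + 1143 + 772 = 14280

14280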